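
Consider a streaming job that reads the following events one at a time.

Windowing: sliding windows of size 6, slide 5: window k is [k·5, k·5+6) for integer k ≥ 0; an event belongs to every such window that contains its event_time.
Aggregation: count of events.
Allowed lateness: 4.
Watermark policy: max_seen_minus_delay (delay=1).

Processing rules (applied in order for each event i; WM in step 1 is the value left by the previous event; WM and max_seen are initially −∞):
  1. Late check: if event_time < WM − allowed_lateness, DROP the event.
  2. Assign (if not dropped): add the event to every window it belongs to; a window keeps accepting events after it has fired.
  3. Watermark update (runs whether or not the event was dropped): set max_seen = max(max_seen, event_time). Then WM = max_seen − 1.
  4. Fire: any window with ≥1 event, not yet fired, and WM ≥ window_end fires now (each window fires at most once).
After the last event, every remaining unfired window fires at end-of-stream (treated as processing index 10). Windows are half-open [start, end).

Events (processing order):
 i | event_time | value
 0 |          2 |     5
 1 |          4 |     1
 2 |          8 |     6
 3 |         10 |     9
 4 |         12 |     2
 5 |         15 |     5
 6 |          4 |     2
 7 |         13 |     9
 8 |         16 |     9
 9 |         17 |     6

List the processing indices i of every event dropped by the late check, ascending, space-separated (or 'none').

i=0 t=2 v=5: → [0,6); WM=1
i=1 t=4 v=1: → [0,6); WM=3
i=2 t=8 v=6: → [5,11); WM=7; [0,6) fires=2
i=3 t=10 v=9: → [10,16),[5,11); WM=9
i=4 t=12 v=2: → [10,16); WM=11; [5,11) fires=2
i=5 t=15 v=5: → [15,21),[10,16); WM=14
i=6 t=4 v=2: DROP (t<14-4); WM=14
i=7 t=13 v=9: → [10,16); WM=14
i=8 t=16 v=9: → [15,21); WM=15
i=9 t=17 v=6: → [15,21); WM=16; [10,16) fires=4

6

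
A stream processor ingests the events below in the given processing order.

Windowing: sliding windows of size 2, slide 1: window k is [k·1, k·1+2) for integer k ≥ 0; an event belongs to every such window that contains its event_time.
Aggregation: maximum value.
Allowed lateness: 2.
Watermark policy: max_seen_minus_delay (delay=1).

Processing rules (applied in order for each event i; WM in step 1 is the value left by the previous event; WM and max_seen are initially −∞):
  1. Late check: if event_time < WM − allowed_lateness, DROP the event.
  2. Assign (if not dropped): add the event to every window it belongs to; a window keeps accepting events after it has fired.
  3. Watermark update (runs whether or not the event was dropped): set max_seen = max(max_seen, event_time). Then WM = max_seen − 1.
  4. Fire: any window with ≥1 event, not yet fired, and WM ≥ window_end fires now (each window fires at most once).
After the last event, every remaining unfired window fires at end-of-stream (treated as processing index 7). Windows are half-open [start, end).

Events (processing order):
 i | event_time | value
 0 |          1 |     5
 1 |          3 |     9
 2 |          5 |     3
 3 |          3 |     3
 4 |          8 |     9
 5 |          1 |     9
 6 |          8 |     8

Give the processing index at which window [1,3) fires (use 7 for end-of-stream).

i=0 t=1 v=5: → [1,3),[0,2); WM=0
i=1 t=3 v=9: → [3,5),[2,4); WM=2; [0,2) fires=5
i=2 t=5 v=3: → [5,7),[4,6); WM=4; [1,3) fires=5 [2,4) fires=9
i=3 t=3 v=3: → [3,5),[2,4); WM=4
i=4 t=8 v=9: → [8,10),[7,9); WM=7; [3,5) fires=9 [4,6) fires=3 [5,7) fires=3
i=5 t=1 v=9: DROP (t<7-2); WM=7
i=6 t=8 v=8: → [8,10),[7,9); WM=7

2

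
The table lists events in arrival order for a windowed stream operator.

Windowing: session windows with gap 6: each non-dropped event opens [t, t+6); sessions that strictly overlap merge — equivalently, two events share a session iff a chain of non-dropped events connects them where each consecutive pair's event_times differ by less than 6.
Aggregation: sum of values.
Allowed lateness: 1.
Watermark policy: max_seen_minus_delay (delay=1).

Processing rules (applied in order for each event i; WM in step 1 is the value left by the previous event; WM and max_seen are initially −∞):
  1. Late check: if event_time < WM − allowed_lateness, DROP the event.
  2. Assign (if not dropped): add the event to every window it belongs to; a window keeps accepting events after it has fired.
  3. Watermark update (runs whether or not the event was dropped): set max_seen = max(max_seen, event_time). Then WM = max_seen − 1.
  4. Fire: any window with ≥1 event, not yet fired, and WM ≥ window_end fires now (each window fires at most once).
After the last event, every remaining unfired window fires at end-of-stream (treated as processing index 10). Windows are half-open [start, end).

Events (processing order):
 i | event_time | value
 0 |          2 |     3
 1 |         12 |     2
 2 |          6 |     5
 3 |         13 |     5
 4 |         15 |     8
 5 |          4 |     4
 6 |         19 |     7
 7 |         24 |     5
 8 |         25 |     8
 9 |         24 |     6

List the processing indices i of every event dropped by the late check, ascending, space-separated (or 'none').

i=0 t=2 v=3: → [2,8); WM=1
i=1 t=12 v=2: → [12,18); WM=11
i=2 t=6 v=5: DROP (t<11-1); WM=11
i=3 t=13 v=5: → [12,19); WM=12
i=4 t=15 v=8: → [12,21); WM=14
i=5 t=4 v=4: DROP (t<14-1); WM=14
i=6 t=19 v=7: → [12,25); WM=18
i=7 t=24 v=5: → [12,30); WM=23
i=8 t=25 v=8: → [12,31); WM=24
i=9 t=24 v=6: → [12,31); WM=24

2 5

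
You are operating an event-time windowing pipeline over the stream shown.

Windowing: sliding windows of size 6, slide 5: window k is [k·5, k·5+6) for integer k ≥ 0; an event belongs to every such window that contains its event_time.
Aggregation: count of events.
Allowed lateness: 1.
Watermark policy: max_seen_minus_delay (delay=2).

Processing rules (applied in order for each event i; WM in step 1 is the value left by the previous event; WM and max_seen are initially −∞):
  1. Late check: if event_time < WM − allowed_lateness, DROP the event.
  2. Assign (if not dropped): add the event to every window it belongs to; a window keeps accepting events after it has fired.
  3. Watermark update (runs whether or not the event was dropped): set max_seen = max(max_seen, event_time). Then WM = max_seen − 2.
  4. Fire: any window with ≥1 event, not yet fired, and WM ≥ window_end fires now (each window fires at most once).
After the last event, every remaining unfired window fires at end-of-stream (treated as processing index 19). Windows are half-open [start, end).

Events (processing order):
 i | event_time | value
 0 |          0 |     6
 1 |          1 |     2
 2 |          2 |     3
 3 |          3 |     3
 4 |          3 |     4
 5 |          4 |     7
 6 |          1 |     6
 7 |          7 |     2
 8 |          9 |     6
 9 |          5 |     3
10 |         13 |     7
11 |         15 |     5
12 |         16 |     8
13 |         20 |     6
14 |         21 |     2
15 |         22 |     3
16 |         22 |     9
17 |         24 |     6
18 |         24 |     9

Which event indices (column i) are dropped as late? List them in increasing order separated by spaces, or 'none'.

i=0 t=0 v=6: → [0,6); WM=-2
i=1 t=1 v=2: → [0,6); WM=-1
i=2 t=2 v=3: → [0,6); WM=0
i=3 t=3 v=3: → [0,6); WM=1
i=4 t=3 v=4: → [0,6); WM=1
i=5 t=4 v=7: → [0,6); WM=2
i=6 t=1 v=6: → [0,6); WM=2
i=7 t=7 v=2: → [5,11); WM=5
i=8 t=9 v=6: → [5,11); WM=7; [0,6) fires=7
i=9 t=5 v=3: DROP (t<7-1); WM=7
i=10 t=13 v=7: → [10,16); WM=11; [5,11) fires=2
i=11 t=15 v=5: → [15,21),[10,16); WM=13
i=12 t=16 v=8: → [15,21); WM=14
i=13 t=20 v=6: → [20,26),[15,21); WM=18; [10,16) fires=2
i=14 t=21 v=2: → [20,26); WM=19
i=15 t=22 v=3: → [20,26); WM=20
i=16 t=22 v=9: → [20,26); WM=20
i=17 t=24 v=6: → [20,26); WM=22; [15,21) fires=3
i=18 t=24 v=9: → [20,26); WM=22

9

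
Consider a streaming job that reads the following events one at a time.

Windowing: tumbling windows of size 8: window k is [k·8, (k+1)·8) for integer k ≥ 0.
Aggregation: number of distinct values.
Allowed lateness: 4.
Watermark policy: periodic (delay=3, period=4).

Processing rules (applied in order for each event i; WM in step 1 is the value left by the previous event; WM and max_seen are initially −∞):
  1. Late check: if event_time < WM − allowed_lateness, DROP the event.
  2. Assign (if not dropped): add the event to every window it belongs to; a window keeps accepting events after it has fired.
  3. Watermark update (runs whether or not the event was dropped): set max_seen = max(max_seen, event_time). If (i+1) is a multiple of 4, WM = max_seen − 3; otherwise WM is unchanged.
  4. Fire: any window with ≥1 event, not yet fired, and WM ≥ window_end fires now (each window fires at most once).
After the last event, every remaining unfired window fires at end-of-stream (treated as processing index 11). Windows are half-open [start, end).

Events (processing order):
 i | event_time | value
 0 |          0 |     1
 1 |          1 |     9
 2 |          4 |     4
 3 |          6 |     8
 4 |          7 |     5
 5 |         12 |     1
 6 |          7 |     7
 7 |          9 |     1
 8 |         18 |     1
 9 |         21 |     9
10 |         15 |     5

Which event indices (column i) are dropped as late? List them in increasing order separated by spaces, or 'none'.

i=0 t=0 v=1: → [0,8); WM=−∞
i=1 t=1 v=9: → [0,8); WM=−∞
i=2 t=4 v=4: → [0,8); WM=−∞
i=3 t=6 v=8: → [0,8); WM=3
i=4 t=7 v=5: → [0,8); WM=3
i=5 t=12 v=1: → [8,16); WM=3
i=6 t=7 v=7: → [0,8); WM=3
i=7 t=9 v=1: → [8,16); WM=9; [0,8) fires=6
i=8 t=18 v=1: → [16,24); WM=9
i=9 t=21 v=9: → [16,24); WM=9
i=10 t=15 v=5: → [8,16); WM=9

none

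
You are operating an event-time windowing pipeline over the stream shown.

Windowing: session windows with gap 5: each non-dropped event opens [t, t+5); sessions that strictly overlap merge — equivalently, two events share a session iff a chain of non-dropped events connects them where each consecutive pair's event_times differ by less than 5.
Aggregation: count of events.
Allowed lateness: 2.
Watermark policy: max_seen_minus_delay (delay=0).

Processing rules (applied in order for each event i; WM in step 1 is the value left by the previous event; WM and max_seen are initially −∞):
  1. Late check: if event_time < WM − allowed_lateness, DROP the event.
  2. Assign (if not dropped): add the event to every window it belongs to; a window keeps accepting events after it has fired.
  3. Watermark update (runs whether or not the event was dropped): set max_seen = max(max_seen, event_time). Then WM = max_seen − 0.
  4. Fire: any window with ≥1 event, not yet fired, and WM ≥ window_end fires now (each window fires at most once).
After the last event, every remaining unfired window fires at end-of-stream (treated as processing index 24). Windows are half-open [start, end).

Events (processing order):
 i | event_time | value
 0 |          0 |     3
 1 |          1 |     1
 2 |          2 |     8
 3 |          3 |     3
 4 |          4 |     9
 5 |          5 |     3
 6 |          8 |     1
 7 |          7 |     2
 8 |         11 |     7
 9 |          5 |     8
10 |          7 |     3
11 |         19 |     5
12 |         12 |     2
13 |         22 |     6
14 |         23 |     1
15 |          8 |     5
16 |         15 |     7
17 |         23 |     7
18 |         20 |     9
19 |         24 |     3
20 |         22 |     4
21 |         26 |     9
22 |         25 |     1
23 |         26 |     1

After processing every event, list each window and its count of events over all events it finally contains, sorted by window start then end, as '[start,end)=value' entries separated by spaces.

i=0 t=0 v=3: → [0,5); WM=0
i=1 t=1 v=1: → [0,6); WM=1
i=2 t=2 v=8: → [0,7); WM=2
i=3 t=3 v=3: → [0,8); WM=3
i=4 t=4 v=9: → [0,9); WM=4
i=5 t=5 v=3: → [0,10); WM=5
i=6 t=8 v=1: → [0,13); WM=8
i=7 t=7 v=2: → [0,13); WM=8
i=8 t=11 v=7: → [0,16); WM=11
i=9 t=5 v=8: DROP (t<11-2); WM=11
i=10 t=7 v=3: DROP (t<11-2); WM=11
i=11 t=19 v=5: → [19,24); WM=19
i=12 t=12 v=2: DROP (t<19-2); WM=19
i=13 t=22 v=6: → [19,27); WM=22
i=14 t=23 v=1: → [19,28); WM=23
i=15 t=8 v=5: DROP (t<23-2); WM=23
i=16 t=15 v=7: DROP (t<23-2); WM=23
i=17 t=23 v=7: → [19,28); WM=23
i=18 t=20 v=9: DROP (t<23-2); WM=23
i=19 t=24 v=3: → [19,29); WM=24
i=20 t=22 v=4: → [19,29); WM=24
i=21 t=26 v=9: → [19,31); WM=26
i=22 t=25 v=1: → [19,31); WM=26
i=23 t=26 v=1: → [19,31); WM=26

[0,16)=9 [19,31)=9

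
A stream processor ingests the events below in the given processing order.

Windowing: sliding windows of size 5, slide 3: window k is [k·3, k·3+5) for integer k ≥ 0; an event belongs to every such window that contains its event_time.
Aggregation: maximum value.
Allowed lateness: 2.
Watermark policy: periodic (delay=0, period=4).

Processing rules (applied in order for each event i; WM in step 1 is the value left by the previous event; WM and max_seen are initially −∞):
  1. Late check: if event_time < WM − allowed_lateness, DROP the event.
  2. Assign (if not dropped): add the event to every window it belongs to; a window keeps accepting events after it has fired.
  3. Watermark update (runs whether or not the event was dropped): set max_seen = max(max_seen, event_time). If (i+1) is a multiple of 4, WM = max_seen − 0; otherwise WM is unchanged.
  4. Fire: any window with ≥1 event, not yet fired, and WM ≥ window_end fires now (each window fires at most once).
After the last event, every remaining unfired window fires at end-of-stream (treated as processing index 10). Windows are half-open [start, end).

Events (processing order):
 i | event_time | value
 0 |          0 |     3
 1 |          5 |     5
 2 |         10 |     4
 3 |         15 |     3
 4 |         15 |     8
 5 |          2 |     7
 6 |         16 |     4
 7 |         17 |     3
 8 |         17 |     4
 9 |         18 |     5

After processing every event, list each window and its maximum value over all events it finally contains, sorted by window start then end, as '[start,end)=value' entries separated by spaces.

[0,5)=3 [3,8)=5 [6,11)=4 [9,14)=4 [12,17)=8 [15,20)=8 [18,23)=5

i=0 t=0 v=3: → [0,5); WM=−∞
i=1 t=5 v=5: → [3,8); WM=−∞
i=2 t=10 v=4: → [9,14),[6,11); WM=−∞
i=3 t=15 v=3: → [15,20),[12,17); WM=15; [0,5) fires=3 [3,8) fires=5 [6,11) fires=4 [9,14) fires=4
i=4 t=15 v=8: → [15,20),[12,17); WM=15
i=5 t=2 v=7: DROP (t<15-2); WM=15
i=6 t=16 v=4: → [15,20),[12,17); WM=15
i=7 t=17 v=3: → [15,20); WM=17; [12,17) fires=8
i=8 t=17 v=4: → [15,20); WM=17
i=9 t=18 v=5: → [18,23),[15,20); WM=17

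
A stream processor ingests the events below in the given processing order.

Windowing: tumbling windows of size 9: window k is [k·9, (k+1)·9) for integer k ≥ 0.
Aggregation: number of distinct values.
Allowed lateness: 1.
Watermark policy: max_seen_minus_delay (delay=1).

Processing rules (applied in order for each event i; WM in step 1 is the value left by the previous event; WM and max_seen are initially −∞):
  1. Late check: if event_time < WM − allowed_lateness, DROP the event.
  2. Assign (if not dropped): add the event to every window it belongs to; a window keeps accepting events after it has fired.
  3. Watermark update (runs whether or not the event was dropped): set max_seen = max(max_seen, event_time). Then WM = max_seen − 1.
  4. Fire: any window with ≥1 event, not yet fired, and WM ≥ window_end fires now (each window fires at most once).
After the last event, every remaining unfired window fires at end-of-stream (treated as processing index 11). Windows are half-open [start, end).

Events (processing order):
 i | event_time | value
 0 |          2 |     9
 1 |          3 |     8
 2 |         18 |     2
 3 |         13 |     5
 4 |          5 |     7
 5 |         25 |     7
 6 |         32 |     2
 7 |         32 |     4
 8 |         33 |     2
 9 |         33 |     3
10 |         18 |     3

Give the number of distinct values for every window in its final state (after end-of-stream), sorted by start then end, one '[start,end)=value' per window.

[0,9)=2 [18,27)=2 [27,36)=3

i=0 t=2 v=9: → [0,9); WM=1
i=1 t=3 v=8: → [0,9); WM=2
i=2 t=18 v=2: → [18,27); WM=17; [0,9) fires=2
i=3 t=13 v=5: DROP (t<17-1); WM=17
i=4 t=5 v=7: DROP (t<17-1); WM=17
i=5 t=25 v=7: → [18,27); WM=24
i=6 t=32 v=2: → [27,36); WM=31; [18,27) fires=2
i=7 t=32 v=4: → [27,36); WM=31
i=8 t=33 v=2: → [27,36); WM=32
i=9 t=33 v=3: → [27,36); WM=32
i=10 t=18 v=3: DROP (t<32-1); WM=32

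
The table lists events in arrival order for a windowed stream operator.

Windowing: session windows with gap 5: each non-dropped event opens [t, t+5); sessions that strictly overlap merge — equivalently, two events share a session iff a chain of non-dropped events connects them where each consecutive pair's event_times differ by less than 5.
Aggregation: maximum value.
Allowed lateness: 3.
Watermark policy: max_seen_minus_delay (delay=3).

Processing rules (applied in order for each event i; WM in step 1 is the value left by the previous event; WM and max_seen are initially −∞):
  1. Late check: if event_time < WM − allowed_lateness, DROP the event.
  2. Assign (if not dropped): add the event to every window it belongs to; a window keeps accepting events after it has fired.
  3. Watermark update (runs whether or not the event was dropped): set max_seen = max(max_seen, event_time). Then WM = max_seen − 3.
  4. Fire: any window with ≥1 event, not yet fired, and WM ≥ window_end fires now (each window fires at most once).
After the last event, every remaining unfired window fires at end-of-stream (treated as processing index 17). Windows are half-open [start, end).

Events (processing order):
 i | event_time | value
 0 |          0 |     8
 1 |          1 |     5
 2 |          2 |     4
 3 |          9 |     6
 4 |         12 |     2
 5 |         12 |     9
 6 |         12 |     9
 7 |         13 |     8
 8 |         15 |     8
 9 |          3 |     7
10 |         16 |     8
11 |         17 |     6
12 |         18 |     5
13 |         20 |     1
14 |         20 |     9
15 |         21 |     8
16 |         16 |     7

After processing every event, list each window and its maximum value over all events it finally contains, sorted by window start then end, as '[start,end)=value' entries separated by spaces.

i=0 t=0 v=8: → [0,5); WM=-3
i=1 t=1 v=5: → [0,6); WM=-2
i=2 t=2 v=4: → [0,7); WM=-1
i=3 t=9 v=6: → [9,14); WM=6
i=4 t=12 v=2: → [9,17); WM=9
i=5 t=12 v=9: → [9,17); WM=9
i=6 t=12 v=9: → [9,17); WM=9
i=7 t=13 v=8: → [9,18); WM=10
i=8 t=15 v=8: → [9,20); WM=12
i=9 t=3 v=7: DROP (t<12-3); WM=12
i=10 t=16 v=8: → [9,21); WM=13
i=11 t=17 v=6: → [9,22); WM=14
i=12 t=18 v=5: → [9,23); WM=15
i=13 t=20 v=1: → [9,25); WM=17
i=14 t=20 v=9: → [9,25); WM=17
i=15 t=21 v=8: → [9,26); WM=18
i=16 t=16 v=7: → [9,26); WM=18

[0,7)=8 [9,26)=9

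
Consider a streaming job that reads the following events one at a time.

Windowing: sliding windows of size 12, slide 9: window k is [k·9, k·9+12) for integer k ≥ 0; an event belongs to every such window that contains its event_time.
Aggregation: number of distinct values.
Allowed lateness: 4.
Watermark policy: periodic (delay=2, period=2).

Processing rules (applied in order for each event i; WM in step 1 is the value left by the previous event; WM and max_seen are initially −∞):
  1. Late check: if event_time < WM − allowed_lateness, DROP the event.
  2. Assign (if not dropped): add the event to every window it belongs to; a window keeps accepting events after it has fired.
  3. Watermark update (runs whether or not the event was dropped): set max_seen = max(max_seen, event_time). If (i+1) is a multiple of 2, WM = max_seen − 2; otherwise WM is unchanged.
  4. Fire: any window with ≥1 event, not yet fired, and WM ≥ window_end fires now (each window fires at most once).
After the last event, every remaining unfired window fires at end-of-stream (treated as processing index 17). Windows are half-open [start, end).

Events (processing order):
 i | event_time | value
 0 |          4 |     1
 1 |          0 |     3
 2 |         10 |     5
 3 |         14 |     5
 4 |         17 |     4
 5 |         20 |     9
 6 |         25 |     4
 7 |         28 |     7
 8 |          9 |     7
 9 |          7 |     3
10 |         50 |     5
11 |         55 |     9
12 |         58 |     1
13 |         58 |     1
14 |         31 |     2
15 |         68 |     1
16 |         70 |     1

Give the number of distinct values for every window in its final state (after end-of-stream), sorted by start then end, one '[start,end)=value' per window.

[0,12)=3 [9,21)=3 [18,30)=3 [27,39)=1 [45,57)=2 [54,66)=2 [63,75)=1

i=0 t=4 v=1: → [0,12); WM=−∞
i=1 t=0 v=3: → [0,12); WM=2
i=2 t=10 v=5: → [9,21),[0,12); WM=2
i=3 t=14 v=5: → [9,21); WM=12; [0,12) fires=3
i=4 t=17 v=4: → [9,21); WM=12
i=5 t=20 v=9: → [18,30),[9,21); WM=18
i=6 t=25 v=4: → [18,30); WM=18
i=7 t=28 v=7: → [27,39),[18,30); WM=26; [9,21) fires=3
i=8 t=9 v=7: DROP (t<26-4); WM=26
i=9 t=7 v=3: DROP (t<26-4); WM=26
i=10 t=50 v=5: → [45,57); WM=26
i=11 t=55 v=9: → [54,66),[45,57); WM=53; [18,30) fires=3 [27,39) fires=1
i=12 t=58 v=1: → [54,66); WM=53
i=13 t=58 v=1: → [54,66); WM=56
i=14 t=31 v=2: DROP (t<56-4); WM=56
i=15 t=68 v=1: → [63,75); WM=66; [45,57) fires=2 [54,66) fires=2
i=16 t=70 v=1: → [63,75); WM=66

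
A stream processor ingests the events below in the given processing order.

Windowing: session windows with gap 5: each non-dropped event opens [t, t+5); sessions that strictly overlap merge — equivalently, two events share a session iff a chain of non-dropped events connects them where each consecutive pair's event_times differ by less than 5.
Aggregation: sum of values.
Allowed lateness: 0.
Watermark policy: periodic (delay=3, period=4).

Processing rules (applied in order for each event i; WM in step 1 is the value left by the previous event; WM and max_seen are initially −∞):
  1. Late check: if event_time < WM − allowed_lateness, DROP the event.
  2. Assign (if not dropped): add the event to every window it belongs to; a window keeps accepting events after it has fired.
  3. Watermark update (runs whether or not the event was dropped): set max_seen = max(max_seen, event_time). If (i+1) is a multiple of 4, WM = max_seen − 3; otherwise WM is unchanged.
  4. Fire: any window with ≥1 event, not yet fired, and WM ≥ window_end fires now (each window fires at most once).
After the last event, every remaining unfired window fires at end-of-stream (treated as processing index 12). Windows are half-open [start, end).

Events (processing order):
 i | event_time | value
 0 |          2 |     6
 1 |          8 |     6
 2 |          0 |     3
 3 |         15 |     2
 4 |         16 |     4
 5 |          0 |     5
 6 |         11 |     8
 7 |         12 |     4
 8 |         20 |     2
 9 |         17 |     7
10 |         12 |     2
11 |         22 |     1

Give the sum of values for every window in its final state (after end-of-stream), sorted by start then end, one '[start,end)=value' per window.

[0,7)=9 [8,27)=26

i=0 t=2 v=6: → [2,7); WM=−∞
i=1 t=8 v=6: → [8,13); WM=−∞
i=2 t=0 v=3: → [0,7); WM=−∞
i=3 t=15 v=2: → [15,20); WM=12
i=4 t=16 v=4: → [15,21); WM=12
i=5 t=0 v=5: DROP (t<12-0); WM=12
i=6 t=11 v=8: DROP (t<12-0); WM=12
i=7 t=12 v=4: → [8,21); WM=13
i=8 t=20 v=2: → [8,25); WM=13
i=9 t=17 v=7: → [8,25); WM=13
i=10 t=12 v=2: DROP (t<13-0); WM=13
i=11 t=22 v=1: → [8,27); WM=19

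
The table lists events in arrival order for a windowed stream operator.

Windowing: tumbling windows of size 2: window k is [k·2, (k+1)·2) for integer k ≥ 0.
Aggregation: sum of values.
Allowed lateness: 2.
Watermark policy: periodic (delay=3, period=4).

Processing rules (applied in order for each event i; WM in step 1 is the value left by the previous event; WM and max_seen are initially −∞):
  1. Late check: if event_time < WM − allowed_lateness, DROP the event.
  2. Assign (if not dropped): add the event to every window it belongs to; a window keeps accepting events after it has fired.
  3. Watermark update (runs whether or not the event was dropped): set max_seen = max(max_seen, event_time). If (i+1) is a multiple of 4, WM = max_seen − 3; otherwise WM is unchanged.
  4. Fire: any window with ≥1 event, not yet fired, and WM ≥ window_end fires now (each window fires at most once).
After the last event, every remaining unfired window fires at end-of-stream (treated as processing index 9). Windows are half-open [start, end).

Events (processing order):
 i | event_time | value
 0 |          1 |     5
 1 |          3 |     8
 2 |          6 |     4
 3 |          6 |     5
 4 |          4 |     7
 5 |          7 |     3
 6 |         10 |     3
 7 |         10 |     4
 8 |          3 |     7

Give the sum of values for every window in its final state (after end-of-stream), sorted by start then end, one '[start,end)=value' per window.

[0,2)=5 [2,4)=8 [4,6)=7 [6,8)=12 [10,12)=7

i=0 t=1 v=5: → [0,2); WM=−∞
i=1 t=3 v=8: → [2,4); WM=−∞
i=2 t=6 v=4: → [6,8); WM=−∞
i=3 t=6 v=5: → [6,8); WM=3; [0,2) fires=5
i=4 t=4 v=7: → [4,6); WM=3
i=5 t=7 v=3: → [6,8); WM=3
i=6 t=10 v=3: → [10,12); WM=3
i=7 t=10 v=4: → [10,12); WM=7; [2,4) fires=8 [4,6) fires=7
i=8 t=3 v=7: DROP (t<7-2); WM=7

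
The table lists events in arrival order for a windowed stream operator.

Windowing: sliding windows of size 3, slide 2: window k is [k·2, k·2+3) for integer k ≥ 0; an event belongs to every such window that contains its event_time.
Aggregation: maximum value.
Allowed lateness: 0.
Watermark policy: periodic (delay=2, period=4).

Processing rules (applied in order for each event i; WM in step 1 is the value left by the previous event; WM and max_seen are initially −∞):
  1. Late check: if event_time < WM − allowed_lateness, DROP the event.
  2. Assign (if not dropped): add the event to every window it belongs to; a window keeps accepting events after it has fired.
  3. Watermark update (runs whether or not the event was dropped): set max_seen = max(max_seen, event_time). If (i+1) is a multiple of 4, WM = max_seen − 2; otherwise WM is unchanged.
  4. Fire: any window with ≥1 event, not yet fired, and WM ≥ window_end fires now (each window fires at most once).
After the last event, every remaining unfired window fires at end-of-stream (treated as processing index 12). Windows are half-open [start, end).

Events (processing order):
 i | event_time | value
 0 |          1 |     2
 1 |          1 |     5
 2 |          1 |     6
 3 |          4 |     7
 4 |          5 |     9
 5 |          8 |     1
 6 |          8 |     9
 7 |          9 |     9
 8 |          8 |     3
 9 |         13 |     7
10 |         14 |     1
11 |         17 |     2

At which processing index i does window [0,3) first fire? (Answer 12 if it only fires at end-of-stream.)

i=0 t=1 v=2: → [0,3); WM=−∞
i=1 t=1 v=5: → [0,3); WM=−∞
i=2 t=1 v=6: → [0,3); WM=−∞
i=3 t=4 v=7: → [4,7),[2,5); WM=2
i=4 t=5 v=9: → [4,7); WM=2
i=5 t=8 v=1: → [8,11),[6,9); WM=2
i=6 t=8 v=9: → [8,11),[6,9); WM=2
i=7 t=9 v=9: → [8,11); WM=7; [0,3) fires=6 [2,5) fires=7 [4,7) fires=9
i=8 t=8 v=3: → [8,11),[6,9); WM=7
i=9 t=13 v=7: → [12,15); WM=7
i=10 t=14 v=1: → [14,17),[12,15); WM=7
i=11 t=17 v=2: → [16,19); WM=15; [6,9) fires=9 [8,11) fires=9 [12,15) fires=7

7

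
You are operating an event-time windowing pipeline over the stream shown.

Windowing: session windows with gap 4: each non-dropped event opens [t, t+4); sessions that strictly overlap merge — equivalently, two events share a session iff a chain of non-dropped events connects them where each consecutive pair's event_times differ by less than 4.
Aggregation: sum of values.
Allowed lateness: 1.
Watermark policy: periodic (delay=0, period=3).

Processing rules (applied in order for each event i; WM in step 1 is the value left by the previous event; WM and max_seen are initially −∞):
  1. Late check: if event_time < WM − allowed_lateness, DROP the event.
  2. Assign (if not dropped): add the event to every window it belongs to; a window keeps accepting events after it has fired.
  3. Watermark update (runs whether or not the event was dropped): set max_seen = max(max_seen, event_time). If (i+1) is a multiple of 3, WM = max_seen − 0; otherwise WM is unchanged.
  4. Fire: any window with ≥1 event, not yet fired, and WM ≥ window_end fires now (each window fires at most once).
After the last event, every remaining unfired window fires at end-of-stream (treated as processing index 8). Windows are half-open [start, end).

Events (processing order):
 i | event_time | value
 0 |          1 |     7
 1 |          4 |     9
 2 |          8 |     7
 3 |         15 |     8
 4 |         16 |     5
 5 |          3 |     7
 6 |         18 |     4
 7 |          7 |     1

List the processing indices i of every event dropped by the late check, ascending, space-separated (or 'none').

i=0 t=1 v=7: → [1,5); WM=−∞
i=1 t=4 v=9: → [1,8); WM=−∞
i=2 t=8 v=7: → [8,12); WM=8
i=3 t=15 v=8: → [15,19); WM=8
i=4 t=16 v=5: → [15,20); WM=8
i=5 t=3 v=7: DROP (t<8-1); WM=16
i=6 t=18 v=4: → [15,22); WM=16
i=7 t=7 v=1: DROP (t<16-1); WM=16

5 7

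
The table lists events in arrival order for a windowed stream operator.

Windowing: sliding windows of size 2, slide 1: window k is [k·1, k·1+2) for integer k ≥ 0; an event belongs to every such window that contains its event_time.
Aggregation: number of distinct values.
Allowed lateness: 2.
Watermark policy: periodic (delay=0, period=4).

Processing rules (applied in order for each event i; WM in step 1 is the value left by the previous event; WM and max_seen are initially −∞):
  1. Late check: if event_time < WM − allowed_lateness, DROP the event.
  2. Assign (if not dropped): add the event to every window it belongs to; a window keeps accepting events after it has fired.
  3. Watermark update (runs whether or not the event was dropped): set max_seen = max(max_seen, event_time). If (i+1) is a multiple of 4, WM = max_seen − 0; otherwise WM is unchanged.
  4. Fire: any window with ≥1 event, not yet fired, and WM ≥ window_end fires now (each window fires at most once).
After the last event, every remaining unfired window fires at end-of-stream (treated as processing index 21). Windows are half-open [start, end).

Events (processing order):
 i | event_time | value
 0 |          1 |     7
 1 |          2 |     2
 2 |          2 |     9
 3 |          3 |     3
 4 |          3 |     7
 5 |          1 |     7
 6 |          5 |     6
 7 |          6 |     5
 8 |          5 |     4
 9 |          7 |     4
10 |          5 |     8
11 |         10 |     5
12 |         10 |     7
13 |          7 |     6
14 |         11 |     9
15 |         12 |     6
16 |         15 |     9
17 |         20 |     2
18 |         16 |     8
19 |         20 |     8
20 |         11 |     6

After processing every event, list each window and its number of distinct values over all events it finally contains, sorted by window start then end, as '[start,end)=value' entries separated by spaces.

[0,2)=1 [1,3)=3 [2,4)=4 [3,5)=2 [4,6)=3 [5,7)=4 [6,8)=2 [7,9)=1 [9,11)=2 [10,12)=3 [11,13)=2 [12,14)=1 [14,16)=1 [15,17)=2 [16,18)=1 [19,21)=2 [20,22)=2

i=0 t=1 v=7: → [1,3),[0,2); WM=−∞
i=1 t=2 v=2: → [2,4),[1,3); WM=−∞
i=2 t=2 v=9: → [2,4),[1,3); WM=−∞
i=3 t=3 v=3: → [3,5),[2,4); WM=3; [0,2) fires=1 [1,3) fires=3
i=4 t=3 v=7: → [3,5),[2,4); WM=3
i=5 t=1 v=7: → [1,3),[0,2); WM=3
i=6 t=5 v=6: → [5,7),[4,6); WM=3
i=7 t=6 v=5: → [6,8),[5,7); WM=6; [2,4) fires=4 [3,5) fires=2 [4,6) fires=1
i=8 t=5 v=4: → [5,7),[4,6); WM=6
i=9 t=7 v=4: → [7,9),[6,8); WM=6
i=10 t=5 v=8: → [5,7),[4,6); WM=6
i=11 t=10 v=5: → [10,12),[9,11); WM=10; [5,7) fires=4 [6,8) fires=2 [7,9) fires=1
i=12 t=10 v=7: → [10,12),[9,11); WM=10
i=13 t=7 v=6: DROP (t<10-2); WM=10
i=14 t=11 v=9: → [11,13),[10,12); WM=10
i=15 t=12 v=6: → [12,14),[11,13); WM=12; [9,11) fires=2 [10,12) fires=3
i=16 t=15 v=9: → [15,17),[14,16); WM=12
i=17 t=20 v=2: → [20,22),[19,21); WM=12
i=18 t=16 v=8: → [16,18),[15,17); WM=12
i=19 t=20 v=8: → [20,22),[19,21); WM=20; [11,13) fires=2 [12,14) fires=1 [14,16) fires=1 [15,17) fires=2 [16,18) fires=1
i=20 t=11 v=6: DROP (t<20-2); WM=20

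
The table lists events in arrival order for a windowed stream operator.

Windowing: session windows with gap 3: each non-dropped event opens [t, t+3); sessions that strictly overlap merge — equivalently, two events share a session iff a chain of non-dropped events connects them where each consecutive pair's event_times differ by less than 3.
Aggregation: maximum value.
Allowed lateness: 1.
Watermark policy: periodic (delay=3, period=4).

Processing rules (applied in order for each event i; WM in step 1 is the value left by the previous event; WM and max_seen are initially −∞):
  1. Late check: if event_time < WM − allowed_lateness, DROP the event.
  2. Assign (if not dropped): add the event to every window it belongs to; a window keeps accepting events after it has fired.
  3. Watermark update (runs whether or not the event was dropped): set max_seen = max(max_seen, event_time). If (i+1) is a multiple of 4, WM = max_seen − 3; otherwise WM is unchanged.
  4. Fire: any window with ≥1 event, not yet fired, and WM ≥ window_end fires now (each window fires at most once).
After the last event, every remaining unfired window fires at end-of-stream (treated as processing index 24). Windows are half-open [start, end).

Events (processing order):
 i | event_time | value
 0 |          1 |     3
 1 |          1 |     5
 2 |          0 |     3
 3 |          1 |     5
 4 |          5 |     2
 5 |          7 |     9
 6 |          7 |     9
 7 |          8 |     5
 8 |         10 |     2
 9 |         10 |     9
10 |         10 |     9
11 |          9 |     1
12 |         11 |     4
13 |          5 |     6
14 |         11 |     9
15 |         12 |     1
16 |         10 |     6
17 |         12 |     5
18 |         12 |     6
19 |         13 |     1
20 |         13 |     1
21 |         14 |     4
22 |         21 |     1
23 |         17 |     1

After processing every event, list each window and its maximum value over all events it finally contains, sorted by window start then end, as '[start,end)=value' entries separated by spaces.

[0,4)=5 [5,17)=9 [17,20)=1 [21,24)=1

i=0 t=1 v=3: → [1,4); WM=−∞
i=1 t=1 v=5: → [1,4); WM=−∞
i=2 t=0 v=3: → [0,4); WM=−∞
i=3 t=1 v=5: → [0,4); WM=-2
i=4 t=5 v=2: → [5,8); WM=-2
i=5 t=7 v=9: → [5,10); WM=-2
i=6 t=7 v=9: → [5,10); WM=-2
i=7 t=8 v=5: → [5,11); WM=5
i=8 t=10 v=2: → [5,13); WM=5
i=9 t=10 v=9: → [5,13); WM=5
i=10 t=10 v=9: → [5,13); WM=5
i=11 t=9 v=1: → [5,13); WM=7
i=12 t=11 v=4: → [5,14); WM=7
i=13 t=5 v=6: DROP (t<7-1); WM=7
i=14 t=11 v=9: → [5,14); WM=7
i=15 t=12 v=1: → [5,15); WM=9
i=16 t=10 v=6: → [5,15); WM=9
i=17 t=12 v=5: → [5,15); WM=9
i=18 t=12 v=6: → [5,15); WM=9
i=19 t=13 v=1: → [5,16); WM=10
i=20 t=13 v=1: → [5,16); WM=10
i=21 t=14 v=4: → [5,17); WM=10
i=22 t=21 v=1: → [21,24); WM=10
i=23 t=17 v=1: → [17,20); WM=18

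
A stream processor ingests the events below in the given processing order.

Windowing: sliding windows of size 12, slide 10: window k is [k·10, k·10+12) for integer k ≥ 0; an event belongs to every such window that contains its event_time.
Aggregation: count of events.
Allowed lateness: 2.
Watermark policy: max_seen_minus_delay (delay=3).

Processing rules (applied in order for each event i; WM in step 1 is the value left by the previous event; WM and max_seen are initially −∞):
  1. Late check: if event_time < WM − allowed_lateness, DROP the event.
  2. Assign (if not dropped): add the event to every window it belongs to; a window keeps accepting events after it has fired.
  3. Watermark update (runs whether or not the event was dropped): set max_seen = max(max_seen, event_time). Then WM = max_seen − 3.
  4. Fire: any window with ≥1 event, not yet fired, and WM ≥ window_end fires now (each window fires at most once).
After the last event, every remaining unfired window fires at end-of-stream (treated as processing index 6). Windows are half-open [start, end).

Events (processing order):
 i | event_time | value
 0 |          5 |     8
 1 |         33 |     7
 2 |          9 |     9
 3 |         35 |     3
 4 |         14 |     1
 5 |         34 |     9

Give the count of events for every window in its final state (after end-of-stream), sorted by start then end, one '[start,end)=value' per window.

i=0 t=5 v=8: → [0,12); WM=2
i=1 t=33 v=7: → [30,42); WM=30; [0,12) fires=1
i=2 t=9 v=9: DROP (t<30-2); WM=30
i=3 t=35 v=3: → [30,42); WM=32
i=4 t=14 v=1: DROP (t<32-2); WM=32
i=5 t=34 v=9: → [30,42); WM=32

[0,12)=1 [30,42)=3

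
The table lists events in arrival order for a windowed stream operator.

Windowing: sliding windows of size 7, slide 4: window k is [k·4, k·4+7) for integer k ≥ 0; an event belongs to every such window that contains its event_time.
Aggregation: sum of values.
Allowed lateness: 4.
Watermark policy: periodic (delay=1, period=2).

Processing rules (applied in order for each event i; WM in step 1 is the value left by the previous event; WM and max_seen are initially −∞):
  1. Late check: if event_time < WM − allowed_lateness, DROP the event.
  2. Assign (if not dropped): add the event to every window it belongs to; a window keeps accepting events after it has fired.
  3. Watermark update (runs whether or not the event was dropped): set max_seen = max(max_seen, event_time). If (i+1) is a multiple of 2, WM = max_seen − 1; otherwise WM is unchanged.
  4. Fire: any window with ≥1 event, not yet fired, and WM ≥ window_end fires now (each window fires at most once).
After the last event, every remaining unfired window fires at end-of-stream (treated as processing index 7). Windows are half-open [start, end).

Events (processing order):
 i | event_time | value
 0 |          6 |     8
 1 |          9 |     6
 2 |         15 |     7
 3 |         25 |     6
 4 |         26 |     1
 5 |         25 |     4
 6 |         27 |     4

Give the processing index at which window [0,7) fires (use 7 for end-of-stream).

1

i=0 t=6 v=8: → [4,11),[0,7); WM=−∞
i=1 t=9 v=6: → [8,15),[4,11); WM=8; [0,7) fires=8
i=2 t=15 v=7: → [12,19); WM=8
i=3 t=25 v=6: → [24,31),[20,27); WM=24; [4,11) fires=14 [8,15) fires=6 [12,19) fires=7
i=4 t=26 v=1: → [24,31),[20,27); WM=24
i=5 t=25 v=4: → [24,31),[20,27); WM=25
i=6 t=27 v=4: → [24,31); WM=25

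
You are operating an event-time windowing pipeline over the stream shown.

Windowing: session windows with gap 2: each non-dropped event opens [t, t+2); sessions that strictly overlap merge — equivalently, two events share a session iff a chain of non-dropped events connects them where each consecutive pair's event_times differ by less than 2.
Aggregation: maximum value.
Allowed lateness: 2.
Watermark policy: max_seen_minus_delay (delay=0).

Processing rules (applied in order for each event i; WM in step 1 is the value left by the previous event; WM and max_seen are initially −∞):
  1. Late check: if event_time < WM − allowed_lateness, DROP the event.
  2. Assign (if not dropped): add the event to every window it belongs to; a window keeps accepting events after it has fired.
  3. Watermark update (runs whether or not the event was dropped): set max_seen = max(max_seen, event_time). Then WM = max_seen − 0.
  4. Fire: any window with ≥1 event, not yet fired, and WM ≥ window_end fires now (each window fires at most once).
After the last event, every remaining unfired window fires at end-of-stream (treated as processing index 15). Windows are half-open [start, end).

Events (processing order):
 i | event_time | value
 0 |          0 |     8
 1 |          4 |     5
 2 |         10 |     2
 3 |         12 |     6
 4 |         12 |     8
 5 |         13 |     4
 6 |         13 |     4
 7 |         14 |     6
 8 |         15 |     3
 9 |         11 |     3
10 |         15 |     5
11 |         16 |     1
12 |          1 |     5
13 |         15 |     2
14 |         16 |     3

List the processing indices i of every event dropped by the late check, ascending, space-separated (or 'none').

9 12

i=0 t=0 v=8: → [0,2); WM=0
i=1 t=4 v=5: → [4,6); WM=4
i=2 t=10 v=2: → [10,12); WM=10
i=3 t=12 v=6: → [12,14); WM=12
i=4 t=12 v=8: → [12,14); WM=12
i=5 t=13 v=4: → [12,15); WM=13
i=6 t=13 v=4: → [12,15); WM=13
i=7 t=14 v=6: → [12,16); WM=14
i=8 t=15 v=3: → [12,17); WM=15
i=9 t=11 v=3: DROP (t<15-2); WM=15
i=10 t=15 v=5: → [12,17); WM=15
i=11 t=16 v=1: → [12,18); WM=16
i=12 t=1 v=5: DROP (t<16-2); WM=16
i=13 t=15 v=2: → [12,18); WM=16
i=14 t=16 v=3: → [12,18); WM=16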